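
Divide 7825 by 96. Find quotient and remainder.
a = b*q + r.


7825 = 96 * 81 + 49
Check: 7776 + 49 = 7825

q = 81, r = 49


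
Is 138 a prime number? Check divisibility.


138 / 2 = 69 (exact division)
138 is NOT prime.

No, 138 is not prime


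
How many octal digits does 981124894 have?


981124894 in base 8 = 7236543436
Number of digits = 10

10 digits (base 8)


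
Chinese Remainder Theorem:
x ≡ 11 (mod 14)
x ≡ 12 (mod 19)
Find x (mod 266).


M = 14*19 = 266
M1 = M/14 = 19, M2 = M/19 = 14
M1^(-1) mod 14 = 3, M2^(-1) mod 19 = 15
x = 11*19*3 + 12*14*15 = 3147
3147 mod 266 = 221
Check: 221 mod 14 = 11 ✓, 221 mod 19 = 12 ✓

x ≡ 221 (mod 266)


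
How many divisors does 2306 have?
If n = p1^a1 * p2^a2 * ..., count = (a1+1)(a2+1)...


2306 = 2^1 × 1153^1
d(2306) = (1+1) × (1+1) = 4

4 divisors


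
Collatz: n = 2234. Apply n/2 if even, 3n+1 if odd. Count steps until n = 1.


2234 → 1117 → 3352 → 1676 → 838 → 419 → 1258 → 629 → 1888 → 944 → 472 → 236 → 118 → 59 → 178 → 89 → 268 → 134 → 67 → 202 → 101 → 304 → 152 → 76 → 38 → 19 → 58 → 29 → 88 → 44 → 22 → 11 → 34 → 17 → 52 → 26 → 13 → 40 → 20 → 10 → 5 → 16 → 8 → 4 → 2 → 1
Total steps = 45

45 steps


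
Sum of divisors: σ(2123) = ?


Divisors of 2123: 1, 11, 193, 2123
Sum = 1 + 11 + 193 + 2123 = 2328

σ(2123) = 2328


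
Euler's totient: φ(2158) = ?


2158 = 2 × 13 × 83
Prime factors: 2, 13, 83
φ(2158) = 2158 × (1-1/2) × (1-1/13) × (1-1/83)
= 2158 × 1/2 × 12/13 × 82/83 = 984

φ(2158) = 984


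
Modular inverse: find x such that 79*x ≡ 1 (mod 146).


Use the extended Euclidean algorithm on (146, 79); each row r = 146*s + 79*t:
r=146, s=1, t=0
r=79, s=0, t=1
q=1: r=67, s=1, t=-1   [146*(1) + 79*(-1) = 67]
q=1: r=12, s=-1, t=2   [146*(-1) + 79*(2) = 12]
q=5: r=7, s=6, t=-11   [146*(6) + 79*(-11) = 7]
q=1: r=5, s=-7, t=13   [146*(-7) + 79*(13) = 5]
q=1: r=2, s=13, t=-24   [146*(13) + 79*(-24) = 2]
q=2: r=1, s=-33, t=61   [146*(-33) + 79*(61) = 1]
q=2: r=0, s=79, t=-146   [146*(79) + 79*(-146) = 0]
GCD = 1 with t = 61, so 79*(61) ≡ 1 (mod 146)
Inverse = 61 mod 146 = 61
Check: 79 * 61 = 4819 ≡ 1 (mod 146)

79^(-1) ≡ 61 (mod 146)


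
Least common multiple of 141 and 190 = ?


GCD(141, 190) = 1
LCM = 141*190/1 = 26790/1 = 26790

LCM = 26790


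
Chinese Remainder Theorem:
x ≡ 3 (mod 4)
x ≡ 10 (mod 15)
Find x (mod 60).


M = 4*15 = 60
M1 = M/4 = 15, M2 = M/15 = 4
M1^(-1) mod 4 = 3, M2^(-1) mod 15 = 4
x = 3*15*3 + 10*4*4 = 295
295 mod 60 = 55
Check: 55 mod 4 = 3 ✓, 55 mod 15 = 10 ✓

x ≡ 55 (mod 60)


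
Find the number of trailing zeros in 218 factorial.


floor(218/5) = 43
floor(218/25) = 8
floor(218/125) = 1
Total = 52

52 trailing zeros


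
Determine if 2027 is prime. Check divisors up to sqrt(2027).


Check divisors up to sqrt(2027) = 45.0222
No divisors found.
2027 is prime.

Yes, 2027 is prime


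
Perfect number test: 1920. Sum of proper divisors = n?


Proper divisors of 1920: 1, 2, 3, 4, 5, 6, 8, 10, 12, 15, 16, 20, 24, 30, 32, 40, 48, 60, 64, 80, 96, 120, 128, 160, 192, 240, 320, 384, 480, 640, 960
Sum = 1 + 2 + 3 + 4 + 5 + 6 + 8 + 10 + 12 + 15 + 16 + 20 + 24 + 30 + 32 + 40 + 48 + 60 + 64 + 80 + 96 + 120 + 128 + 160 + 192 + 240 + 320 + 384 + 480 + 640 + 960 = 4200

No, 1920 is not perfect (4200 ≠ 1920)


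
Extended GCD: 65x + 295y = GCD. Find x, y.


Tabular extended Euclidean (each row: r = 65*s + 295*t):
r=65, s=1, t=0
r=295, s=0, t=1
q=0: r=65, s=1, t=0   [65*(1) + 295*(0) = 65]
q=4: r=35, s=-4, t=1   [65*(-4) + 295*(1) = 35]
q=1: r=30, s=5, t=-1   [65*(5) + 295*(-1) = 30]
q=1: r=5, s=-9, t=2   [65*(-9) + 295*(2) = 5]
q=6: r=0, s=59, t=-13   [65*(59) + 295*(-13) = 0]
GCD = 5; from the row with r=5: x=-9, y=2
Check: 65*(-9) + 295*(2) = -585 + 590 = 5

GCD = 5, x = -9, y = 2


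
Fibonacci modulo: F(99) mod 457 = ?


F(k) mod 457 for k=1..99:
1, 1, 2, 3, 5, 8, 13, 21, 34, 55, 89, 144, 233, 377, 153, 73, 226, 299, 68, 367, 435, 345, 323, 211, 77, 288, 365, 196, 104, 300, 404, 247, 194, 441, 178, 162, 340, 45, 385, 430, 358, 331, 232, 106, 338, 444, 325, 312, 180, 35, 215, 250, 8, 258, 266, 67, 333, 400, 276, 219, 38, 257, 295, 95, 390, 28, 418, 446, 407, 396, 346, 285, 174, 2, 176, 178, 354, 75, 429, 47, 19, 66, 85, 151, 236, 387, 166, 96, 262, 358, 163, 64, 227, 291, 61, 352, 413, 308, 264
F(99) mod 457 = 264


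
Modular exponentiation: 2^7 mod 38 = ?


2^1 mod 38 = 2
2^2 mod 38 = 4
2^3 mod 38 = 8
2^4 mod 38 = 16
2^5 mod 38 = 32
2^6 mod 38 = 26
2^7 mod 38 = 14


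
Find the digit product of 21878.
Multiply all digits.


2 × 1 × 8 × 7 × 8 = 896


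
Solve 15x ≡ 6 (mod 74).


GCD(15, 74) = 1, unique solution
a^(-1) mod 74 = 5
x = 5 * 6 mod 74 = 30

x ≡ 30 (mod 74)


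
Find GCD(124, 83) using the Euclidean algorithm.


124 = 1 * 83 + 41
83 = 2 * 41 + 1
41 = 41 * 1 + 0
GCD = 1


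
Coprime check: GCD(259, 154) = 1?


Euclidean algorithm:
259 = 1 * 154 + 105
154 = 1 * 105 + 49
105 = 2 * 49 + 7
49 = 7 * 7 + 0
GCD(259, 154) = 7

No, not coprime (GCD = 7)


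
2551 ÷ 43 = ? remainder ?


2551 = 43 * 59 + 14
Check: 2537 + 14 = 2551

q = 59, r = 14


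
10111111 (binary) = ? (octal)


10111111 (base 2) = 191 (decimal)
191 (decimal) = 277 (base 8)


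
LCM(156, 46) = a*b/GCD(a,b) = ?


GCD(156, 46) = 2
LCM = 156*46/2 = 7176/2 = 3588

LCM = 3588


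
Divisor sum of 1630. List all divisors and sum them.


Divisors of 1630: 1, 2, 5, 10, 163, 326, 815, 1630
Sum = 1 + 2 + 5 + 10 + 163 + 326 + 815 + 1630 = 2952

σ(1630) = 2952


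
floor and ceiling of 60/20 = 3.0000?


60/20 = 3.0000
floor = 3
ceil = 3

floor = 3, ceil = 3


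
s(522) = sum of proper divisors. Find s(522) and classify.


Proper divisors: 1, 2, 3, 6, 9, 18, 29, 58, 87, 174, 261
Sum = 1 + 2 + 3 + 6 + 9 + 18 + 29 + 58 + 87 + 174 + 261 = 648
648 > 522 → abundant

s(522) = 648 (abundant)


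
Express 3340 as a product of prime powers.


3340 / 2 = 1670
1670 / 2 = 835
835 / 5 = 167
167 / 167 = 1
3340 = 2^2 × 5 × 167


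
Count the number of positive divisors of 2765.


2765 = 5^1 × 7^1 × 79^1
d(2765) = (1+1) × (1+1) × (1+1) = 8

8 divisors


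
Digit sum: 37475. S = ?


3 + 7 + 4 + 7 + 5 = 26


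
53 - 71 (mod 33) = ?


53 - 71 = -18
-18 mod 33 = 15


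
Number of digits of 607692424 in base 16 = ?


607692424 in base 16 = 2438A688
Number of digits = 8

8 digits (base 16)


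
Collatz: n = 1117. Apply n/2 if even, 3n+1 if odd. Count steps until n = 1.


1117 → 3352 → 1676 → 838 → 419 → 1258 → 629 → 1888 → 944 → 472 → 236 → 118 → 59 → 178 → 89 → 268 → 134 → 67 → 202 → 101 → 304 → 152 → 76 → 38 → 19 → 58 → 29 → 88 → 44 → 22 → 11 → 34 → 17 → 52 → 26 → 13 → 40 → 20 → 10 → 5 → 16 → 8 → 4 → 2 → 1
Total steps = 44

44 steps


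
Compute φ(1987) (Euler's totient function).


1987 = 1987
Prime factors: 1987
φ(1987) = 1987 × (1-1/1987)
= 1987 × 1986/1987 = 1986

φ(1987) = 1986


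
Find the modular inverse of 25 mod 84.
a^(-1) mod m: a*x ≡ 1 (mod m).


Use the extended Euclidean algorithm on (84, 25); each row r = 84*s + 25*t:
r=84, s=1, t=0
r=25, s=0, t=1
q=3: r=9, s=1, t=-3   [84*(1) + 25*(-3) = 9]
q=2: r=7, s=-2, t=7   [84*(-2) + 25*(7) = 7]
q=1: r=2, s=3, t=-10   [84*(3) + 25*(-10) = 2]
q=3: r=1, s=-11, t=37   [84*(-11) + 25*(37) = 1]
q=2: r=0, s=25, t=-84   [84*(25) + 25*(-84) = 0]
GCD = 1 with t = 37, so 25*(37) ≡ 1 (mod 84)
Inverse = 37 mod 84 = 37
Check: 25 * 37 = 925 ≡ 1 (mod 84)

25^(-1) ≡ 37 (mod 84)


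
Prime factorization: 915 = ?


915 / 3 = 305
305 / 5 = 61
61 / 61 = 1
915 = 3 × 5 × 61


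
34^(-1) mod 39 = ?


Use the extended Euclidean algorithm on (39, 34); each row r = 39*s + 34*t:
r=39, s=1, t=0
r=34, s=0, t=1
q=1: r=5, s=1, t=-1   [39*(1) + 34*(-1) = 5]
q=6: r=4, s=-6, t=7   [39*(-6) + 34*(7) = 4]
q=1: r=1, s=7, t=-8   [39*(7) + 34*(-8) = 1]
q=4: r=0, s=-34, t=39   [39*(-34) + 34*(39) = 0]
GCD = 1 with t = -8, so 34*(-8) ≡ 1 (mod 39)
Inverse = -8 mod 39 = 31
Check: 34 * 31 = 1054 ≡ 1 (mod 39)

34^(-1) ≡ 31 (mod 39)


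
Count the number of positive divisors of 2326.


2326 = 2^1 × 1163^1
d(2326) = (1+1) × (1+1) = 4

4 divisors


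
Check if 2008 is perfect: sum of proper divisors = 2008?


Proper divisors of 2008: 1, 2, 4, 8, 251, 502, 1004
Sum = 1 + 2 + 4 + 8 + 251 + 502 + 1004 = 1772

No, 2008 is not perfect (1772 ≠ 2008)


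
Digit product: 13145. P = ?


1 × 3 × 1 × 4 × 5 = 60


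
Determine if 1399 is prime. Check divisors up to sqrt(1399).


Check divisors up to sqrt(1399) = 37.4032
No divisors found.
1399 is prime.

Yes, 1399 is prime


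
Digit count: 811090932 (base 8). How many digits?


811090932 in base 8 = 6026041764
Number of digits = 10

10 digits (base 8)


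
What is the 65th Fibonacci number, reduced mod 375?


F(k) mod 375 for k=1..65:
1, 1, 2, 3, 5, 8, 13, 21, 34, 55, 89, 144, 233, 2, 235, 237, 97, 334, 56, 15, 71, 86, 157, 243, 25, 268, 293, 186, 104, 290, 19, 309, 328, 262, 215, 102, 317, 44, 361, 30, 16, 46, 62, 108, 170, 278, 73, 351, 49, 25, 74, 99, 173, 272, 70, 342, 37, 4, 41, 45, 86, 131, 217, 348, 190
F(65) mod 375 = 190


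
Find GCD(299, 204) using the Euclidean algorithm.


299 = 1 * 204 + 95
204 = 2 * 95 + 14
95 = 6 * 14 + 11
14 = 1 * 11 + 3
11 = 3 * 3 + 2
3 = 1 * 2 + 1
2 = 2 * 1 + 0
GCD = 1


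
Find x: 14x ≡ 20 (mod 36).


GCD(14, 36) = 2 divides 20
Divide: 7x ≡ 10 (mod 18)
x ≡ 4 (mod 18)


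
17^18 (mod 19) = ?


17^1 mod 19 = 17
17^2 mod 19 = 4
17^3 mod 19 = 11
17^4 mod 19 = 16
17^5 mod 19 = 6
17^6 mod 19 = 7
17^7 mod 19 = 5
17^8 mod 19 = 9
17^9 mod 19 = 1
17^10 mod 19 = 17
17^11 mod 19 = 4
17^12 mod 19 = 11
17^13 mod 19 = 16
17^14 mod 19 = 6
17^15 mod 19 = 7
17^16 mod 19 = 5
17^17 mod 19 = 9
17^18 mod 19 = 1


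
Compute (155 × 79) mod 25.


155 × 79 = 12245
12245 mod 25 = 20


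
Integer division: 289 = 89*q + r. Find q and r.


289 = 89 * 3 + 22
Check: 267 + 22 = 289

q = 3, r = 22


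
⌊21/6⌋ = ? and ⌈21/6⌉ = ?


21/6 = 3.5000
floor = 3
ceil = 4

floor = 3, ceil = 4


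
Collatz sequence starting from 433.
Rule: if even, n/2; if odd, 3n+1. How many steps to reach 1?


433 → 1300 → 650 → 325 → 976 → 488 → 244 → 122 → 61 → 184 → 92 → 46 → 23 → 70 → 35 → 106 → 53 → 160 → 80 → 40 → 20 → 10 → 5 → 16 → 8 → 4 → 2 → 1
Total steps = 27

27 steps


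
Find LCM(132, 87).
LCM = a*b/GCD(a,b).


GCD(132, 87) = 3
LCM = 132*87/3 = 11484/3 = 3828

LCM = 3828


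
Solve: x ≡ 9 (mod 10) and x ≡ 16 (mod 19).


M = 10*19 = 190
M1 = M/10 = 19, M2 = M/19 = 10
M1^(-1) mod 10 = 9, M2^(-1) mod 19 = 2
x = 9*19*9 + 16*10*2 = 1859
1859 mod 190 = 149
Check: 149 mod 10 = 9 ✓, 149 mod 19 = 16 ✓

x ≡ 149 (mod 190)


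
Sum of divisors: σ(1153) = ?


Divisors of 1153: 1, 1153
Sum = 1 + 1153 = 1154

σ(1153) = 1154


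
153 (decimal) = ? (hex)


153 (base 10) = 153 (decimal)
153 (decimal) = 99 (base 16)


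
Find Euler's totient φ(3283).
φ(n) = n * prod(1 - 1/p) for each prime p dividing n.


3283 = 7^2 × 67
Prime factors: 7, 67
φ(3283) = 3283 × (1-1/7) × (1-1/67)
= 3283 × 6/7 × 66/67 = 2772

φ(3283) = 2772


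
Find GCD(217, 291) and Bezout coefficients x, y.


Tabular extended Euclidean (each row: r = 217*s + 291*t):
r=217, s=1, t=0
r=291, s=0, t=1
q=0: r=217, s=1, t=0   [217*(1) + 291*(0) = 217]
q=1: r=74, s=-1, t=1   [217*(-1) + 291*(1) = 74]
q=2: r=69, s=3, t=-2   [217*(3) + 291*(-2) = 69]
q=1: r=5, s=-4, t=3   [217*(-4) + 291*(3) = 5]
q=13: r=4, s=55, t=-41   [217*(55) + 291*(-41) = 4]
q=1: r=1, s=-59, t=44   [217*(-59) + 291*(44) = 1]
q=4: r=0, s=291, t=-217   [217*(291) + 291*(-217) = 0]
GCD = 1; from the row with r=1: x=-59, y=44
Check: 217*(-59) + 291*(44) = -12803 + 12804 = 1

GCD = 1, x = -59, y = 44


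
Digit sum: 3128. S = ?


3 + 1 + 2 + 8 = 14


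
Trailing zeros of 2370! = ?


floor(2370/5) = 474
floor(2370/25) = 94
floor(2370/125) = 18
floor(2370/625) = 3
Total = 589

589 trailing zeros


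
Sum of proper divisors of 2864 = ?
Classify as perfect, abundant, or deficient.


Proper divisors: 1, 2, 4, 8, 16, 179, 358, 716, 1432
Sum = 1 + 2 + 4 + 8 + 16 + 179 + 358 + 716 + 1432 = 2716
2716 < 2864 → deficient

s(2864) = 2716 (deficient)


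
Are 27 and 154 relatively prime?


Euclidean algorithm:
154 = 5 * 27 + 19
27 = 1 * 19 + 8
19 = 2 * 8 + 3
8 = 2 * 3 + 2
3 = 1 * 2 + 1
2 = 2 * 1 + 0
GCD(27, 154) = 1

Yes, coprime (GCD = 1)


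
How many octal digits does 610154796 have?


610154796 in base 8 = 4427434454
Number of digits = 10

10 digits (base 8)


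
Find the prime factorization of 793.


793 / 13 = 61
61 / 61 = 1
793 = 13 × 61


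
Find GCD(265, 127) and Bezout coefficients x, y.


Tabular extended Euclidean (each row: r = 265*s + 127*t):
r=265, s=1, t=0
r=127, s=0, t=1
q=2: r=11, s=1, t=-2   [265*(1) + 127*(-2) = 11]
q=11: r=6, s=-11, t=23   [265*(-11) + 127*(23) = 6]
q=1: r=5, s=12, t=-25   [265*(12) + 127*(-25) = 5]
q=1: r=1, s=-23, t=48   [265*(-23) + 127*(48) = 1]
q=5: r=0, s=127, t=-265   [265*(127) + 127*(-265) = 0]
GCD = 1; from the row with r=1: x=-23, y=48
Check: 265*(-23) + 127*(48) = -6095 + 6096 = 1

GCD = 1, x = -23, y = 48


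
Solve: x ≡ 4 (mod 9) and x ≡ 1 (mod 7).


M = 9*7 = 63
M1 = M/9 = 7, M2 = M/7 = 9
M1^(-1) mod 9 = 4, M2^(-1) mod 7 = 4
x = 4*7*4 + 1*9*4 = 148
148 mod 63 = 22
Check: 22 mod 9 = 4 ✓, 22 mod 7 = 1 ✓

x ≡ 22 (mod 63)


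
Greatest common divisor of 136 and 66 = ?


136 = 2 * 66 + 4
66 = 16 * 4 + 2
4 = 2 * 2 + 0
GCD = 2


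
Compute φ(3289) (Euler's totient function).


3289 = 11 × 13 × 23
Prime factors: 11, 13, 23
φ(3289) = 3289 × (1-1/11) × (1-1/13) × (1-1/23)
= 3289 × 10/11 × 12/13 × 22/23 = 2640

φ(3289) = 2640


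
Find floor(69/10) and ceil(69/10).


69/10 = 6.9000
floor = 6
ceil = 7

floor = 6, ceil = 7


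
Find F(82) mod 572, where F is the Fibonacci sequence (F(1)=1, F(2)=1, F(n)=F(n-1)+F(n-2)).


F(k) mod 572 for k=1..82:
1, 1, 2, 3, 5, 8, 13, 21, 34, 55, 89, 144, 233, 377, 38, 415, 453, 296, 177, 473, 78, 551, 57, 36, 93, 129, 222, 351, 1, 352, 353, 133, 486, 47, 533, 8, 541, 549, 518, 495, 441, 364, 233, 25, 258, 283, 541, 252, 221, 473, 122, 23, 145, 168, 313, 481, 222, 131, 353, 484, 265, 177, 442, 47, 489, 536, 453, 417, 298, 143, 441, 12, 453, 465, 346, 239, 13, 252, 265, 517, 210, 155
F(82) mod 572 = 155


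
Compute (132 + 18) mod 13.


132 + 18 = 150
150 mod 13 = 7


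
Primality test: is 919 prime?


Check divisors up to sqrt(919) = 30.3150
No divisors found.
919 is prime.

Yes, 919 is prime


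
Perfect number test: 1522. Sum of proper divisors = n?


Proper divisors of 1522: 1, 2, 761
Sum = 1 + 2 + 761 = 764

No, 1522 is not perfect (764 ≠ 1522)


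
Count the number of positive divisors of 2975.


2975 = 5^2 × 7^1 × 17^1
d(2975) = (2+1) × (1+1) × (1+1) = 12

12 divisors


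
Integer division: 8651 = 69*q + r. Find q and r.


8651 = 69 * 125 + 26
Check: 8625 + 26 = 8651

q = 125, r = 26


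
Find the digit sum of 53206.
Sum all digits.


5 + 3 + 2 + 0 + 6 = 16


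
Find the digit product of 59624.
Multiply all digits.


5 × 9 × 6 × 2 × 4 = 2160


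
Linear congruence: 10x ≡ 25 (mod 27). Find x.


GCD(10, 27) = 1, unique solution
a^(-1) mod 27 = 19
x = 19 * 25 mod 27 = 16

x ≡ 16 (mod 27)


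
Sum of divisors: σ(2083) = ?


Divisors of 2083: 1, 2083
Sum = 1 + 2083 = 2084

σ(2083) = 2084


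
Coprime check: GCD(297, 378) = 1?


Euclidean algorithm:
378 = 1 * 297 + 81
297 = 3 * 81 + 54
81 = 1 * 54 + 27
54 = 2 * 27 + 0
GCD(297, 378) = 27

No, not coprime (GCD = 27)


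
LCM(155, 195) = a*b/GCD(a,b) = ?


GCD(155, 195) = 5
LCM = 155*195/5 = 30225/5 = 6045

LCM = 6045


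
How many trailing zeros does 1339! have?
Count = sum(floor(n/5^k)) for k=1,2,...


floor(1339/5) = 267
floor(1339/25) = 53
floor(1339/125) = 10
floor(1339/625) = 2
Total = 332

332 trailing zeros


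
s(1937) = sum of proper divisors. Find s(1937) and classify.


Proper divisors: 1, 13, 149
Sum = 1 + 13 + 149 = 163
163 < 1937 → deficient

s(1937) = 163 (deficient)


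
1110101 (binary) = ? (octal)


1110101 (base 2) = 117 (decimal)
117 (decimal) = 165 (base 8)


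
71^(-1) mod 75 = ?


Use the extended Euclidean algorithm on (75, 71); each row r = 75*s + 71*t:
r=75, s=1, t=0
r=71, s=0, t=1
q=1: r=4, s=1, t=-1   [75*(1) + 71*(-1) = 4]
q=17: r=3, s=-17, t=18   [75*(-17) + 71*(18) = 3]
q=1: r=1, s=18, t=-19   [75*(18) + 71*(-19) = 1]
q=3: r=0, s=-71, t=75   [75*(-71) + 71*(75) = 0]
GCD = 1 with t = -19, so 71*(-19) ≡ 1 (mod 75)
Inverse = -19 mod 75 = 56
Check: 71 * 56 = 3976 ≡ 1 (mod 75)

71^(-1) ≡ 56 (mod 75)


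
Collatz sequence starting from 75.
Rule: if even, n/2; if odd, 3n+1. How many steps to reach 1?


75 → 226 → 113 → 340 → 170 → 85 → 256 → 128 → 64 → 32 → 16 → 8 → 4 → 2 → 1
Total steps = 14

14 steps


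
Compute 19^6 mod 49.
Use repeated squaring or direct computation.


19^1 mod 49 = 19
19^2 mod 49 = 18
19^3 mod 49 = 48
19^4 mod 49 = 30
19^5 mod 49 = 31
19^6 mod 49 = 1


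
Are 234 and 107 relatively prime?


Euclidean algorithm:
234 = 2 * 107 + 20
107 = 5 * 20 + 7
20 = 2 * 7 + 6
7 = 1 * 6 + 1
6 = 6 * 1 + 0
GCD(234, 107) = 1

Yes, coprime (GCD = 1)


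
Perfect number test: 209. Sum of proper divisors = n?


Proper divisors of 209: 1, 11, 19
Sum = 1 + 11 + 19 = 31

No, 209 is not perfect (31 ≠ 209)


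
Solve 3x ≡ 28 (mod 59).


GCD(3, 59) = 1, unique solution
a^(-1) mod 59 = 20
x = 20 * 28 mod 59 = 29

x ≡ 29 (mod 59)


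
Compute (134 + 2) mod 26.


134 + 2 = 136
136 mod 26 = 6


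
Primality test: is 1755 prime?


1755 / 3 = 585 (exact division)
1755 is NOT prime.

No, 1755 is not prime


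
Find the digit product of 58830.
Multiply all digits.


5 × 8 × 8 × 3 × 0 = 0


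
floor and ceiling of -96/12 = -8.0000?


-96/12 = -8.0000
floor = -8
ceil = -8

floor = -8, ceil = -8


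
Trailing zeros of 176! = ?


floor(176/5) = 35
floor(176/25) = 7
floor(176/125) = 1
Total = 43

43 trailing zeros


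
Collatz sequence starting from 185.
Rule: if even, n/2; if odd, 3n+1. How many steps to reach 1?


185 → 556 → 278 → 139 → 418 → 209 → 628 → 314 → 157 → 472 → 236 → 118 → 59 → 178 → 89 → 268 → 134 → 67 → 202 → 101 → 304 → 152 → 76 → 38 → 19 → 58 → 29 → 88 → 44 → 22 → 11 → 34 → 17 → 52 → 26 → 13 → 40 → 20 → 10 → 5 → 16 → 8 → 4 → 2 → 1
Total steps = 44

44 steps


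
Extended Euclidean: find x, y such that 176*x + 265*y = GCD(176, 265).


Tabular extended Euclidean (each row: r = 176*s + 265*t):
r=176, s=1, t=0
r=265, s=0, t=1
q=0: r=176, s=1, t=0   [176*(1) + 265*(0) = 176]
q=1: r=89, s=-1, t=1   [176*(-1) + 265*(1) = 89]
q=1: r=87, s=2, t=-1   [176*(2) + 265*(-1) = 87]
q=1: r=2, s=-3, t=2   [176*(-3) + 265*(2) = 2]
q=43: r=1, s=131, t=-87   [176*(131) + 265*(-87) = 1]
q=2: r=0, s=-265, t=176   [176*(-265) + 265*(176) = 0]
GCD = 1; from the row with r=1: x=131, y=-87
Check: 176*(131) + 265*(-87) = 23056 - 23055 = 1

GCD = 1, x = 131, y = -87


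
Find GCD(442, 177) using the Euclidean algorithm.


442 = 2 * 177 + 88
177 = 2 * 88 + 1
88 = 88 * 1 + 0
GCD = 1


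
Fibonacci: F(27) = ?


Sequence: 1, 1, 2, 3, 5, 8, 13, 21, 34, 55, 89, 144, 233, 377, 610, 987, 1597, 2584, 4181, 6765, 10946, 17711, 28657, 46368, 75025, 121393, 196418
F(27) = 196418


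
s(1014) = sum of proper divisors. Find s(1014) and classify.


Proper divisors: 1, 2, 3, 6, 13, 26, 39, 78, 169, 338, 507
Sum = 1 + 2 + 3 + 6 + 13 + 26 + 39 + 78 + 169 + 338 + 507 = 1182
1182 > 1014 → abundant

s(1014) = 1182 (abundant)


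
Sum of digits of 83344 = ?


8 + 3 + 3 + 4 + 4 = 22


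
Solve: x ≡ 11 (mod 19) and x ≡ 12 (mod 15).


M = 19*15 = 285
M1 = M/19 = 15, M2 = M/15 = 19
M1^(-1) mod 19 = 14, M2^(-1) mod 15 = 4
x = 11*15*14 + 12*19*4 = 3222
3222 mod 285 = 87
Check: 87 mod 19 = 11 ✓, 87 mod 15 = 12 ✓

x ≡ 87 (mod 285)


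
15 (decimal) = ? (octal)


15 (base 10) = 15 (decimal)
15 (decimal) = 17 (base 8)


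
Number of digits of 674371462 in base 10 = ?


674371462 has 9 digits in base 10
floor(log10(674371462)) + 1 = floor(8.8289) + 1 = 9

9 digits (base 10)


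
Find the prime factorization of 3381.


3381 / 3 = 1127
1127 / 7 = 161
161 / 7 = 23
23 / 23 = 1
3381 = 3 × 7^2 × 23


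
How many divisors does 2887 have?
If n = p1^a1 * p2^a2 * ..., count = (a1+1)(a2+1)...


2887 = 2887^1
d(2887) = (1+1) = 2

2 divisors


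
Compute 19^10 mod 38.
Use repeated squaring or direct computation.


19^1 mod 38 = 19
19^2 mod 38 = 19
19^3 mod 38 = 19
19^4 mod 38 = 19
19^5 mod 38 = 19
19^6 mod 38 = 19
19^7 mod 38 = 19
19^8 mod 38 = 19
19^9 mod 38 = 19
19^10 mod 38 = 19


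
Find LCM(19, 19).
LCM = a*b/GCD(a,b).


GCD(19, 19) = 19
LCM = 19*19/19 = 361/19 = 19

LCM = 19


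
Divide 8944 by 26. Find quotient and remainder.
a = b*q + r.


8944 = 26 * 344 + 0
Check: 8944 + 0 = 8944

q = 344, r = 0


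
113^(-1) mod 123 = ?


Use the extended Euclidean algorithm on (123, 113); each row r = 123*s + 113*t:
r=123, s=1, t=0
r=113, s=0, t=1
q=1: r=10, s=1, t=-1   [123*(1) + 113*(-1) = 10]
q=11: r=3, s=-11, t=12   [123*(-11) + 113*(12) = 3]
q=3: r=1, s=34, t=-37   [123*(34) + 113*(-37) = 1]
q=3: r=0, s=-113, t=123   [123*(-113) + 113*(123) = 0]
GCD = 1 with t = -37, so 113*(-37) ≡ 1 (mod 123)
Inverse = -37 mod 123 = 86
Check: 113 * 86 = 9718 ≡ 1 (mod 123)

113^(-1) ≡ 86 (mod 123)


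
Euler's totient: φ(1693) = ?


1693 = 1693
Prime factors: 1693
φ(1693) = 1693 × (1-1/1693)
= 1693 × 1692/1693 = 1692

φ(1693) = 1692


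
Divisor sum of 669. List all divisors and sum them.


Divisors of 669: 1, 3, 223, 669
Sum = 1 + 3 + 223 + 669 = 896

σ(669) = 896


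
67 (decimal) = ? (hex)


67 (base 10) = 67 (decimal)
67 (decimal) = 43 (base 16)


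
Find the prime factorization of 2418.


2418 / 2 = 1209
1209 / 3 = 403
403 / 13 = 31
31 / 31 = 1
2418 = 2 × 3 × 13 × 31


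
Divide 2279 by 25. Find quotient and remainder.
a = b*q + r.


2279 = 25 * 91 + 4
Check: 2275 + 4 = 2279

q = 91, r = 4


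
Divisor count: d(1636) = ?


1636 = 2^2 × 409^1
d(1636) = (2+1) × (1+1) = 6

6 divisors


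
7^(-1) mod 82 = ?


Use the extended Euclidean algorithm on (82, 7); each row r = 82*s + 7*t:
r=82, s=1, t=0
r=7, s=0, t=1
q=11: r=5, s=1, t=-11   [82*(1) + 7*(-11) = 5]
q=1: r=2, s=-1, t=12   [82*(-1) + 7*(12) = 2]
q=2: r=1, s=3, t=-35   [82*(3) + 7*(-35) = 1]
q=2: r=0, s=-7, t=82   [82*(-7) + 7*(82) = 0]
GCD = 1 with t = -35, so 7*(-35) ≡ 1 (mod 82)
Inverse = -35 mod 82 = 47
Check: 7 * 47 = 329 ≡ 1 (mod 82)

7^(-1) ≡ 47 (mod 82)


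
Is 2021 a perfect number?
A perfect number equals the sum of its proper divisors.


Proper divisors of 2021: 1, 43, 47
Sum = 1 + 43 + 47 = 91

No, 2021 is not perfect (91 ≠ 2021)


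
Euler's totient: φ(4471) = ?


4471 = 17 × 263
Prime factors: 17, 263
φ(4471) = 4471 × (1-1/17) × (1-1/263)
= 4471 × 16/17 × 262/263 = 4192

φ(4471) = 4192


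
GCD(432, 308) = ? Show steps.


432 = 1 * 308 + 124
308 = 2 * 124 + 60
124 = 2 * 60 + 4
60 = 15 * 4 + 0
GCD = 4


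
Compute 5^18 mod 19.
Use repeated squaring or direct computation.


5^1 mod 19 = 5
5^2 mod 19 = 6
5^3 mod 19 = 11
5^4 mod 19 = 17
5^5 mod 19 = 9
5^6 mod 19 = 7
5^7 mod 19 = 16
5^8 mod 19 = 4
5^9 mod 19 = 1
5^10 mod 19 = 5
5^11 mod 19 = 6
5^12 mod 19 = 11
5^13 mod 19 = 17
5^14 mod 19 = 9
5^15 mod 19 = 7
5^16 mod 19 = 16
5^17 mod 19 = 4
5^18 mod 19 = 1


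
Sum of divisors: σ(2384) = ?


Divisors of 2384: 1, 2, 4, 8, 16, 149, 298, 596, 1192, 2384
Sum = 1 + 2 + 4 + 8 + 16 + 149 + 298 + 596 + 1192 + 2384 = 4650

σ(2384) = 4650


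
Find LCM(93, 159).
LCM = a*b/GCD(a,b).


GCD(93, 159) = 3
LCM = 93*159/3 = 14787/3 = 4929

LCM = 4929


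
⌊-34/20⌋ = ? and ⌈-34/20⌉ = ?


-34/20 = -1.7000
floor = -2
ceil = -1

floor = -2, ceil = -1


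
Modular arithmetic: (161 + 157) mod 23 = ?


161 + 157 = 318
318 mod 23 = 19


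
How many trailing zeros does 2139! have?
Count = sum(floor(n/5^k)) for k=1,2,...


floor(2139/5) = 427
floor(2139/25) = 85
floor(2139/125) = 17
floor(2139/625) = 3
Total = 532

532 trailing zeros


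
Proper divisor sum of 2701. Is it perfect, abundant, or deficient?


Proper divisors: 1, 37, 73
Sum = 1 + 37 + 73 = 111
111 < 2701 → deficient

s(2701) = 111 (deficient)


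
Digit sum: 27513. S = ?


2 + 7 + 5 + 1 + 3 = 18


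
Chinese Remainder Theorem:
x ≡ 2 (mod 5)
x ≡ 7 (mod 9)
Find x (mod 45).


M = 5*9 = 45
M1 = M/5 = 9, M2 = M/9 = 5
M1^(-1) mod 5 = 4, M2^(-1) mod 9 = 2
x = 2*9*4 + 7*5*2 = 142
142 mod 45 = 7
Check: 7 mod 5 = 2 ✓, 7 mod 9 = 7 ✓

x ≡ 7 (mod 45)


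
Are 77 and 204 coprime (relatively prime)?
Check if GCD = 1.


Euclidean algorithm:
204 = 2 * 77 + 50
77 = 1 * 50 + 27
50 = 1 * 27 + 23
27 = 1 * 23 + 4
23 = 5 * 4 + 3
4 = 1 * 3 + 1
3 = 3 * 1 + 0
GCD(77, 204) = 1

Yes, coprime (GCD = 1)


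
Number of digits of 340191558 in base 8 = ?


340191558 in base 8 = 2421564506
Number of digits = 10

10 digits (base 8)


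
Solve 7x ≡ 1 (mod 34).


GCD(7, 34) = 1, unique solution
a^(-1) mod 34 = 5
x = 5 * 1 mod 34 = 5

x ≡ 5 (mod 34)


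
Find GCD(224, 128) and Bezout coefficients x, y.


Tabular extended Euclidean (each row: r = 224*s + 128*t):
r=224, s=1, t=0
r=128, s=0, t=1
q=1: r=96, s=1, t=-1   [224*(1) + 128*(-1) = 96]
q=1: r=32, s=-1, t=2   [224*(-1) + 128*(2) = 32]
q=3: r=0, s=4, t=-7   [224*(4) + 128*(-7) = 0]
GCD = 32; from the row with r=32: x=-1, y=2
Check: 224*(-1) + 128*(2) = -224 + 256 = 32

GCD = 32, x = -1, y = 2


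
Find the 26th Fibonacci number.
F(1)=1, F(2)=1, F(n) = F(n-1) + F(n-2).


Sequence: 1, 1, 2, 3, 5, 8, 13, 21, 34, 55, 89, 144, 233, 377, 610, 987, 1597, 2584, 4181, 6765, 10946, 17711, 28657, 46368, 75025, 121393
F(26) = 121393


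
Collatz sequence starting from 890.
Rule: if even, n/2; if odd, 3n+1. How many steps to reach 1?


890 → 445 → 1336 → 668 → 334 → 167 → 502 → 251 → 754 → 377 → 1132 → 566 → 283 → 850 → 425 → 1276 → 638 → 319 → 958 → 479 → 1438 → 719 → 2158 → 1079 → 3238 → 1619 → 4858 → 2429 → 7288 → 3644 → 1822 → 911 → 2734 → 1367 → 4102 → 2051 → 6154 → 3077 → 9232 → 4616 → 2308 → 1154 → 577 → 1732 → 866 → 433 → 1300 → 650 → 325 → 976 → 488 → 244 → 122 → 61 → 184 → 92 → 46 → 23 → 70 → 35 → 106 → 53 → 160 → 80 → 40 → 20 → 10 → 5 → 16 → 8 → 4 → 2 → 1
Total steps = 72

72 steps


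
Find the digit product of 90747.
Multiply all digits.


9 × 0 × 7 × 4 × 7 = 0


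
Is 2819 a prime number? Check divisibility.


Check divisors up to sqrt(2819) = 53.0943
No divisors found.
2819 is prime.

Yes, 2819 is prime


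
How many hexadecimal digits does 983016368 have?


983016368 in base 16 = 3A97A3B0
Number of digits = 8

8 digits (base 16)


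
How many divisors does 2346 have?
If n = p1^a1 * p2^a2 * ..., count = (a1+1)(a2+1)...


2346 = 2^1 × 3^1 × 17^1 × 23^1
d(2346) = (1+1) × (1+1) × (1+1) × (1+1) = 16

16 divisors


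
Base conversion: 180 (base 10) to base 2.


180 (base 10) = 180 (decimal)
180 (decimal) = 10110100 (base 2)


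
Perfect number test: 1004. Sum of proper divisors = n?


Proper divisors of 1004: 1, 2, 4, 251, 502
Sum = 1 + 2 + 4 + 251 + 502 = 760

No, 1004 is not perfect (760 ≠ 1004)


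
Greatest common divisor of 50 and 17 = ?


50 = 2 * 17 + 16
17 = 1 * 16 + 1
16 = 16 * 1 + 0
GCD = 1


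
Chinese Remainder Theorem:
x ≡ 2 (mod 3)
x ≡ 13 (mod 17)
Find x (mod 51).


M = 3*17 = 51
M1 = M/3 = 17, M2 = M/17 = 3
M1^(-1) mod 3 = 2, M2^(-1) mod 17 = 6
x = 2*17*2 + 13*3*6 = 302
302 mod 51 = 47
Check: 47 mod 3 = 2 ✓, 47 mod 17 = 13 ✓

x ≡ 47 (mod 51)


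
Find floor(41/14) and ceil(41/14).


41/14 = 2.9286
floor = 2
ceil = 3

floor = 2, ceil = 3


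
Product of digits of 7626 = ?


7 × 6 × 2 × 6 = 504


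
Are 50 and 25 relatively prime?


Euclidean algorithm:
50 = 2 * 25 + 0
GCD(50, 25) = 25

No, not coprime (GCD = 25)


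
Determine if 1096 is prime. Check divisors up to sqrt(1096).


1096 / 2 = 548 (exact division)
1096 is NOT prime.

No, 1096 is not prime


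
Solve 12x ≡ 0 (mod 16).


GCD(12, 16) = 4 divides 0
Divide: 3x ≡ 0 (mod 4)
x ≡ 0 (mod 4)


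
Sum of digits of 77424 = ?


7 + 7 + 4 + 2 + 4 = 24


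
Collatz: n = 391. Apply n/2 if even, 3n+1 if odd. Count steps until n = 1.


391 → 1174 → 587 → 1762 → 881 → 2644 → 1322 → 661 → 1984 → 992 → 496 → 248 → 124 → 62 → 31 → 94 → 47 → 142 → 71 → 214 → 107 → 322 → 161 → 484 → 242 → 121 → 364 → 182 → 91 → 274 → 137 → 412 → 206 → 103 → 310 → 155 → 466 → 233 → 700 → 350 → 175 → 526 → 263 → 790 → 395 → 1186 → 593 → 1780 → 890 → 445 → 1336 → 668 → 334 → 167 → 502 → 251 → 754 → 377 → 1132 → 566 → 283 → 850 → 425 → 1276 → 638 → 319 → 958 → 479 → 1438 → 719 → 2158 → 1079 → 3238 → 1619 → 4858 → 2429 → 7288 → 3644 → 1822 → 911 → 2734 → 1367 → 4102 → 2051 → 6154 → 3077 → 9232 → 4616 → 2308 → 1154 → 577 → 1732 → 866 → 433 → 1300 → 650 → 325 → 976 → 488 → 244 → 122 → 61 → 184 → 92 → 46 → 23 → 70 → 35 → 106 → 53 → 160 → 80 → 40 → 20 → 10 → 5 → 16 → 8 → 4 → 2 → 1
Total steps = 120

120 steps


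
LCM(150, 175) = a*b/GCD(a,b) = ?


GCD(150, 175) = 25
LCM = 150*175/25 = 26250/25 = 1050

LCM = 1050


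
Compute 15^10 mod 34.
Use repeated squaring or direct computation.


15^1 mod 34 = 15
15^2 mod 34 = 21
15^3 mod 34 = 9
15^4 mod 34 = 33
15^5 mod 34 = 19
15^6 mod 34 = 13
15^7 mod 34 = 25
15^8 mod 34 = 1
15^9 mod 34 = 15
15^10 mod 34 = 21


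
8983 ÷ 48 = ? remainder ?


8983 = 48 * 187 + 7
Check: 8976 + 7 = 8983

q = 187, r = 7


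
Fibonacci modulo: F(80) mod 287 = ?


F(k) mod 287 for k=1..80:
1, 1, 2, 3, 5, 8, 13, 21, 34, 55, 89, 144, 233, 90, 36, 126, 162, 1, 163, 164, 40, 204, 244, 161, 118, 279, 110, 102, 212, 27, 239, 266, 218, 197, 128, 38, 166, 204, 83, 0, 83, 83, 166, 249, 128, 90, 218, 21, 239, 260, 212, 185, 110, 8, 118, 126, 244, 83, 40, 123, 163, 286, 162, 161, 36, 197, 233, 143, 89, 232, 34, 266, 13, 279, 5, 284, 2, 286, 1, 0
F(80) mod 287 = 0


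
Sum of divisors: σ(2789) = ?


Divisors of 2789: 1, 2789
Sum = 1 + 2789 = 2790

σ(2789) = 2790


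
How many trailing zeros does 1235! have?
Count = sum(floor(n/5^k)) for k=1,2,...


floor(1235/5) = 247
floor(1235/25) = 49
floor(1235/125) = 9
floor(1235/625) = 1
Total = 306

306 trailing zeros


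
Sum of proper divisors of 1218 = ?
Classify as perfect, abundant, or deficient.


Proper divisors: 1, 2, 3, 6, 7, 14, 21, 29, 42, 58, 87, 174, 203, 406, 609
Sum = 1 + 2 + 3 + 6 + 7 + 14 + 21 + 29 + 42 + 58 + 87 + 174 + 203 + 406 + 609 = 1662
1662 > 1218 → abundant

s(1218) = 1662 (abundant)


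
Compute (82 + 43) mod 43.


82 + 43 = 125
125 mod 43 = 39


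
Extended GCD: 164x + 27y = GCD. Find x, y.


Tabular extended Euclidean (each row: r = 164*s + 27*t):
r=164, s=1, t=0
r=27, s=0, t=1
q=6: r=2, s=1, t=-6   [164*(1) + 27*(-6) = 2]
q=13: r=1, s=-13, t=79   [164*(-13) + 27*(79) = 1]
q=2: r=0, s=27, t=-164   [164*(27) + 27*(-164) = 0]
GCD = 1; from the row with r=1: x=-13, y=79
Check: 164*(-13) + 27*(79) = -2132 + 2133 = 1

GCD = 1, x = -13, y = 79


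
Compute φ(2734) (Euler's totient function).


2734 = 2 × 1367
Prime factors: 2, 1367
φ(2734) = 2734 × (1-1/2) × (1-1/1367)
= 2734 × 1/2 × 1366/1367 = 1366

φ(2734) = 1366


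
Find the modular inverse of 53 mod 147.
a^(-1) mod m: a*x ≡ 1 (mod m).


Use the extended Euclidean algorithm on (147, 53); each row r = 147*s + 53*t:
r=147, s=1, t=0
r=53, s=0, t=1
q=2: r=41, s=1, t=-2   [147*(1) + 53*(-2) = 41]
q=1: r=12, s=-1, t=3   [147*(-1) + 53*(3) = 12]
q=3: r=5, s=4, t=-11   [147*(4) + 53*(-11) = 5]
q=2: r=2, s=-9, t=25   [147*(-9) + 53*(25) = 2]
q=2: r=1, s=22, t=-61   [147*(22) + 53*(-61) = 1]
q=2: r=0, s=-53, t=147   [147*(-53) + 53*(147) = 0]
GCD = 1 with t = -61, so 53*(-61) ≡ 1 (mod 147)
Inverse = -61 mod 147 = 86
Check: 53 * 86 = 4558 ≡ 1 (mod 147)

53^(-1) ≡ 86 (mod 147)


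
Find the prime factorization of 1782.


1782 / 2 = 891
891 / 3 = 297
297 / 3 = 99
99 / 3 = 33
33 / 3 = 11
11 / 11 = 1
1782 = 2 × 3^4 × 11


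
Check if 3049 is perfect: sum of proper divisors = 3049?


Proper divisors of 3049: 1
Sum = 1 = 1

No, 3049 is not perfect (1 ≠ 3049)


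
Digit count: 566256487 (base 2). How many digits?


566256487 in base 2 = 100001110000000110001101100111
Number of digits = 30

30 digits (base 2)


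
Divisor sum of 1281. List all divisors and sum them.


Divisors of 1281: 1, 3, 7, 21, 61, 183, 427, 1281
Sum = 1 + 3 + 7 + 21 + 61 + 183 + 427 + 1281 = 1984

σ(1281) = 1984


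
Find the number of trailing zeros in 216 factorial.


floor(216/5) = 43
floor(216/25) = 8
floor(216/125) = 1
Total = 52

52 trailing zeros


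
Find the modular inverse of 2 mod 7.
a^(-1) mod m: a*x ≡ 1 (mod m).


Use the extended Euclidean algorithm on (7, 2); each row r = 7*s + 2*t:
r=7, s=1, t=0
r=2, s=0, t=1
q=3: r=1, s=1, t=-3   [7*(1) + 2*(-3) = 1]
q=2: r=0, s=-2, t=7   [7*(-2) + 2*(7) = 0]
GCD = 1 with t = -3, so 2*(-3) ≡ 1 (mod 7)
Inverse = -3 mod 7 = 4
Check: 2 * 4 = 8 ≡ 1 (mod 7)

2^(-1) ≡ 4 (mod 7)


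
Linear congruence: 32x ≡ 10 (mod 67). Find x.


GCD(32, 67) = 1, unique solution
a^(-1) mod 67 = 44
x = 44 * 10 mod 67 = 38

x ≡ 38 (mod 67)


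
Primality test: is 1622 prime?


1622 / 2 = 811 (exact division)
1622 is NOT prime.

No, 1622 is not prime


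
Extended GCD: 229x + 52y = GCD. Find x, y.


Tabular extended Euclidean (each row: r = 229*s + 52*t):
r=229, s=1, t=0
r=52, s=0, t=1
q=4: r=21, s=1, t=-4   [229*(1) + 52*(-4) = 21]
q=2: r=10, s=-2, t=9   [229*(-2) + 52*(9) = 10]
q=2: r=1, s=5, t=-22   [229*(5) + 52*(-22) = 1]
q=10: r=0, s=-52, t=229   [229*(-52) + 52*(229) = 0]
GCD = 1; from the row with r=1: x=5, y=-22
Check: 229*(5) + 52*(-22) = 1145 - 1144 = 1

GCD = 1, x = 5, y = -22


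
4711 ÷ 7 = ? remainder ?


4711 = 7 * 673 + 0
Check: 4711 + 0 = 4711

q = 673, r = 0


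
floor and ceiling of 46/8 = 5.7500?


46/8 = 5.7500
floor = 5
ceil = 6

floor = 5, ceil = 6


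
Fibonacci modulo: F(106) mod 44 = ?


F(k) mod 44 for k=1..106:
1, 1, 2, 3, 5, 8, 13, 21, 34, 11, 1, 12, 13, 25, 38, 19, 13, 32, 1, 33, 34, 23, 13, 36, 5, 41, 2, 43, 1, 0, 1, 1, 2, 3, 5, 8, 13, 21, 34, 11, 1, 12, 13, 25, 38, 19, 13, 32, 1, 33, 34, 23, 13, 36, 5, 41, 2, 43, 1, 0, 1, 1, 2, 3, 5, 8, 13, 21, 34, 11, 1, 12, 13, 25, 38, 19, 13, 32, 1, 33, 34, 23, 13, 36, 5, 41, 2, 43, 1, 0, 1, 1, 2, 3, 5, 8, 13, 21, 34, 11, 1, 12, 13, 25, 38, 19
F(106) mod 44 = 19


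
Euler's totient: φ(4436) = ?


4436 = 2^2 × 1109
Prime factors: 2, 1109
φ(4436) = 4436 × (1-1/2) × (1-1/1109)
= 4436 × 1/2 × 1108/1109 = 2216

φ(4436) = 2216


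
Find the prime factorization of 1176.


1176 / 2 = 588
588 / 2 = 294
294 / 2 = 147
147 / 3 = 49
49 / 7 = 7
7 / 7 = 1
1176 = 2^3 × 3 × 7^2


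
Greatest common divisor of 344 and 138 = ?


344 = 2 * 138 + 68
138 = 2 * 68 + 2
68 = 34 * 2 + 0
GCD = 2


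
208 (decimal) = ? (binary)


208 (base 10) = 208 (decimal)
208 (decimal) = 11010000 (base 2)


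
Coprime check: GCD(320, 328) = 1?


Euclidean algorithm:
328 = 1 * 320 + 8
320 = 40 * 8 + 0
GCD(320, 328) = 8

No, not coprime (GCD = 8)


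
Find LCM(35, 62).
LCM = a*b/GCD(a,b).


GCD(35, 62) = 1
LCM = 35*62/1 = 2170/1 = 2170

LCM = 2170


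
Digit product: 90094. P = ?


9 × 0 × 0 × 9 × 4 = 0


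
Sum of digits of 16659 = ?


1 + 6 + 6 + 5 + 9 = 27


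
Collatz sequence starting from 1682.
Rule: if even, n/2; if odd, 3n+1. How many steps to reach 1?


1682 → 841 → 2524 → 1262 → 631 → 1894 → 947 → 2842 → 1421 → 4264 → 2132 → 1066 → 533 → 1600 → 800 → 400 → 200 → 100 → 50 → 25 → 76 → 38 → 19 → 58 → 29 → 88 → 44 → 22 → 11 → 34 → 17 → 52 → 26 → 13 → 40 → 20 → 10 → 5 → 16 → 8 → 4 → 2 → 1
Total steps = 42

42 steps


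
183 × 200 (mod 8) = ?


183 × 200 = 36600
36600 mod 8 = 0


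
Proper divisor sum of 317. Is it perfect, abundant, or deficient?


Proper divisors: 1
Sum = 1 = 1
1 < 317 → deficient

s(317) = 1 (deficient)


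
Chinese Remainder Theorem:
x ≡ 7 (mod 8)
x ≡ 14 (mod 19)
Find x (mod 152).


M = 8*19 = 152
M1 = M/8 = 19, M2 = M/19 = 8
M1^(-1) mod 8 = 3, M2^(-1) mod 19 = 12
x = 7*19*3 + 14*8*12 = 1743
1743 mod 152 = 71
Check: 71 mod 8 = 7 ✓, 71 mod 19 = 14 ✓

x ≡ 71 (mod 152)


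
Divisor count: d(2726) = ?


2726 = 2^1 × 29^1 × 47^1
d(2726) = (1+1) × (1+1) × (1+1) = 8

8 divisors


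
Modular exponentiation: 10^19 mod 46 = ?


10^1 mod 46 = 10
10^2 mod 46 = 8
10^3 mod 46 = 34
10^4 mod 46 = 18
10^5 mod 46 = 42
10^6 mod 46 = 6
10^7 mod 46 = 14
10^8 mod 46 = 2
10^9 mod 46 = 20
10^10 mod 46 = 16
10^11 mod 46 = 22
10^12 mod 46 = 36
10^13 mod 46 = 38
10^14 mod 46 = 12
10^15 mod 46 = 28
10^16 mod 46 = 4
10^17 mod 46 = 40
10^18 mod 46 = 32
10^19 mod 46 = 44


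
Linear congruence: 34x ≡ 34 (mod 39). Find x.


GCD(34, 39) = 1, unique solution
a^(-1) mod 39 = 31
x = 31 * 34 mod 39 = 1

x ≡ 1 (mod 39)


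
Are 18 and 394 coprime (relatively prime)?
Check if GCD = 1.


Euclidean algorithm:
394 = 21 * 18 + 16
18 = 1 * 16 + 2
16 = 8 * 2 + 0
GCD(18, 394) = 2

No, not coprime (GCD = 2)


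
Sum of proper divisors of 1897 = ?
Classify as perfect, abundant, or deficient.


Proper divisors: 1, 7, 271
Sum = 1 + 7 + 271 = 279
279 < 1897 → deficient

s(1897) = 279 (deficient)


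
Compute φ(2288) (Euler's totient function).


2288 = 2^4 × 11 × 13
Prime factors: 2, 11, 13
φ(2288) = 2288 × (1-1/2) × (1-1/11) × (1-1/13)
= 2288 × 1/2 × 10/11 × 12/13 = 960

φ(2288) = 960


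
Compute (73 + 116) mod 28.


73 + 116 = 189
189 mod 28 = 21


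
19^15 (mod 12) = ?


19^1 mod 12 = 7
19^2 mod 12 = 1
19^3 mod 12 = 7
19^4 mod 12 = 1
19^5 mod 12 = 7
19^6 mod 12 = 1
19^7 mod 12 = 7
19^8 mod 12 = 1
19^9 mod 12 = 7
19^10 mod 12 = 1
19^11 mod 12 = 7
19^12 mod 12 = 1
19^13 mod 12 = 7
19^14 mod 12 = 1
19^15 mod 12 = 7


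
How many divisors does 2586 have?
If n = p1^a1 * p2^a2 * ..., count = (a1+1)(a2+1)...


2586 = 2^1 × 3^1 × 431^1
d(2586) = (1+1) × (1+1) × (1+1) = 8

8 divisors


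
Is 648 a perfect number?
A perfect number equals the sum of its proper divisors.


Proper divisors of 648: 1, 2, 3, 4, 6, 8, 9, 12, 18, 24, 27, 36, 54, 72, 81, 108, 162, 216, 324
Sum = 1 + 2 + 3 + 4 + 6 + 8 + 9 + 12 + 18 + 24 + 27 + 36 + 54 + 72 + 81 + 108 + 162 + 216 + 324 = 1167

No, 648 is not perfect (1167 ≠ 648)


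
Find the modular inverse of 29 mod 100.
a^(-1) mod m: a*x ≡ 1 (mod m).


Use the extended Euclidean algorithm on (100, 29); each row r = 100*s + 29*t:
r=100, s=1, t=0
r=29, s=0, t=1
q=3: r=13, s=1, t=-3   [100*(1) + 29*(-3) = 13]
q=2: r=3, s=-2, t=7   [100*(-2) + 29*(7) = 3]
q=4: r=1, s=9, t=-31   [100*(9) + 29*(-31) = 1]
q=3: r=0, s=-29, t=100   [100*(-29) + 29*(100) = 0]
GCD = 1 with t = -31, so 29*(-31) ≡ 1 (mod 100)
Inverse = -31 mod 100 = 69
Check: 29 * 69 = 2001 ≡ 1 (mod 100)

29^(-1) ≡ 69 (mod 100)
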